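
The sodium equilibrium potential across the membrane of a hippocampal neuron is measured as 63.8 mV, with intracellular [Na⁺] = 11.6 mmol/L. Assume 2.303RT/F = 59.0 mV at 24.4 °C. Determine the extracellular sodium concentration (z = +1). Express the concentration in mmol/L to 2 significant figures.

140 mmol/L

Nernst: E = (59.0/1) · log₁₀([out]/[in]), so log₁₀([out]/[in]) = 63.8 × 1 / 59.0 = 1.0814.
[out]/[in] = 10^(1.0814) = 12.06.
[out] = 12.06 × 11.6 = 139.9 mmol/L.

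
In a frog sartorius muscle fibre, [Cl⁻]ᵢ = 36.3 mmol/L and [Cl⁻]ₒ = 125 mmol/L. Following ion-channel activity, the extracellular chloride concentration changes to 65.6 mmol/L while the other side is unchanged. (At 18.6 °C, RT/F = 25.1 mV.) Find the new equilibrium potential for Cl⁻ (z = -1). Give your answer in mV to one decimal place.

-14.9 mV

After the shift: [Cl⁻]_out = 65.6, [Cl⁻]_in = 36.3 mmol/L.
E_new = (25.1/-1)·ln(65.6/36.3) = -25.10 · (0.5918) = -14.85 mV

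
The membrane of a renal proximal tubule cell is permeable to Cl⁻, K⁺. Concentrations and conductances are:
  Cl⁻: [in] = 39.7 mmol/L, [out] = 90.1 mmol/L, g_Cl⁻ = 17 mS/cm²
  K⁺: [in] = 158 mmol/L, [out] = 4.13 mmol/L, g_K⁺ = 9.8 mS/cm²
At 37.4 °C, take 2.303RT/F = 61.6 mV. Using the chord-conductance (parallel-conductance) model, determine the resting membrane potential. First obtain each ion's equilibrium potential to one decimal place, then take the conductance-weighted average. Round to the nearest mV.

E_Cl⁻ = (61.6/-1)·log₁₀(90.1/39.7) = -21.9 mV
E_K⁺ = (61.6/1)·log₁₀(4.13/158) = -97.5 mV
Vm = (Σ gᵢEᵢ)/(Σ gᵢ) = (17·-21.9 + 9.8·-97.5) / (17 + 9.8)
= -1327.80 / 26.8 = -49.54 mV

-50 mV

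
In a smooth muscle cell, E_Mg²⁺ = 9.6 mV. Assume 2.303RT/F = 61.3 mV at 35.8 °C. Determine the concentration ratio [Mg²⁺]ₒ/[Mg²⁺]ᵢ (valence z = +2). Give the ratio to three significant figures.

log₁₀([out]/[in]) = E·z/(61.3) = 9.6 × 2 / 61.3 = 0.3132
[out]/[in] = 10^(0.3132) = 2.057

2.06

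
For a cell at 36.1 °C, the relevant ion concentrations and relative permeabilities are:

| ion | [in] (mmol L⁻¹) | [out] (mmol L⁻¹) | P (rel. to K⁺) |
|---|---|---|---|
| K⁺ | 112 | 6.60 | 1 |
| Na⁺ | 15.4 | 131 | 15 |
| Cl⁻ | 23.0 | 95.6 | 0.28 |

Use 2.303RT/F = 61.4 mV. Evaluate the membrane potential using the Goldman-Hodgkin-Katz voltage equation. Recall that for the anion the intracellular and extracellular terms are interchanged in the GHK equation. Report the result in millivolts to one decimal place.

44.7 mV

Vm = 61.4 · log₁₀[(Σ P·[cation]ₒ + Σ P·[anion]ᵢ) / (Σ P·[cation]ᵢ + Σ P·[anion]ₒ)]
Numerator = 1×6.60 + 15×131 + 0.28×23.0 = 1978
Denominator = 1×112 + 15×15.4 + 0.28×95.6 = 369.8
Vm = 61.4 · log₁₀(5.3494) = 61.4 × (0.7283) = 44.72 mV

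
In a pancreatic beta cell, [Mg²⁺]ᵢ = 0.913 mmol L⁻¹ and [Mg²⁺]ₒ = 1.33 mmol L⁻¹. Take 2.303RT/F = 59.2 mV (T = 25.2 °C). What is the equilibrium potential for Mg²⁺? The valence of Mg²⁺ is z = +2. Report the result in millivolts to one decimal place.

4.8 mV

E = (59.2/z) · log₁₀([Mg²⁺]_out/[Mg²⁺]_in) with z = +2.
= (59.2/2) · log₁₀(1.33/0.913) = 29.60 · log₁₀(1.457)
= 29.60 · (0.1634) = 4.84 mV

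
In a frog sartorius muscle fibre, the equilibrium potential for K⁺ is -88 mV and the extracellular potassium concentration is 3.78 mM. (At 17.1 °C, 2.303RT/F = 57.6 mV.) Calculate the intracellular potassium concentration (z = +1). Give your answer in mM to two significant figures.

Nernst: E = (57.6/1) · log₁₀([out]/[in]), so log₁₀([out]/[in]) = -88.0 × 1 / 57.6 = -1.5278.
[out]/[in] = 10^(-1.5278) = 0.02966.
[in] = 3.78 / 0.02966 = 127.4 mM.

130 mM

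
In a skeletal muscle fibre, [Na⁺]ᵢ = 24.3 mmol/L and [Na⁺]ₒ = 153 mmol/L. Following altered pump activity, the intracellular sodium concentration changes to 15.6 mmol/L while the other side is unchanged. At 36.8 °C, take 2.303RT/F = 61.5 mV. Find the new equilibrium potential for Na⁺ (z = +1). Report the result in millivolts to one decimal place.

After the shift: [Na⁺]_out = 153, [Na⁺]_in = 15.6 mmol/L.
E_new = (61.5/1)·log₁₀(153/15.6) = 61.50 · (0.9916) = 60.98 mV

61.0 mV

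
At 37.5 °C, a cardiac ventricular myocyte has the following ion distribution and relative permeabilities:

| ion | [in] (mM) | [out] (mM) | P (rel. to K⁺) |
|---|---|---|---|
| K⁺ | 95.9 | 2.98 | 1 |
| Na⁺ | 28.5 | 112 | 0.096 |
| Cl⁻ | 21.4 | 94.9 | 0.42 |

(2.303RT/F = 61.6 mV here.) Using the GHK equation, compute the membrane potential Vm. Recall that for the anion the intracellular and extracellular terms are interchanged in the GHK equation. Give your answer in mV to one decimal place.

Vm = 61.6 · log₁₀[(Σ P·[cation]ₒ + Σ P·[anion]ᵢ) / (Σ P·[cation]ᵢ + Σ P·[anion]ₒ)]
Numerator = 1×2.98 + 0.096×112 + 0.42×21.4 = 22.72
Denominator = 1×95.9 + 0.096×28.5 + 0.42×94.9 = 138.5
Vm = 61.6 · log₁₀(0.16405) = 61.6 × (-0.7850) = -48.36 mV

-48.4 mV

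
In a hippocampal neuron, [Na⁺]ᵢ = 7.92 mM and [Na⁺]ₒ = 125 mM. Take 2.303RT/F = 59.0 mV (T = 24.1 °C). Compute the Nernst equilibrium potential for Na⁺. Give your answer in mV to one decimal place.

E = (59.0/z) · log₁₀([Na⁺]_out/[Na⁺]_in) with z = +1.
= (59.0/1) · log₁₀(125/7.92) = 59.00 · log₁₀(15.78)
= 59.00 · (1.1982) = 70.69 mV

70.7 mV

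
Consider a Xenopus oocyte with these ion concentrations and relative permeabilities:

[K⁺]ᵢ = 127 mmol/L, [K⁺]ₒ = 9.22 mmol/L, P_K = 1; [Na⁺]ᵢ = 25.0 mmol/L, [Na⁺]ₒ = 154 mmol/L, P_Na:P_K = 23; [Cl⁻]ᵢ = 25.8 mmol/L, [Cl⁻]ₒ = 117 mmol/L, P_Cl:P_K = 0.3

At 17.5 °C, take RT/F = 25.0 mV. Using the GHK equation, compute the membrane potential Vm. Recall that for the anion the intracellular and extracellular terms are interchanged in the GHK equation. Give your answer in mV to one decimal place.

Vm = 25.0 · ln[(Σ P·[cation]ₒ + Σ P·[anion]ᵢ) / (Σ P·[cation]ᵢ + Σ P·[anion]ₒ)]
Numerator = 1×9.22 + 23×154 + 0.3×25.8 = 3559
Denominator = 1×127 + 23×25.0 + 0.3×117 = 737.1
Vm = 25.0 · ln(4.8283) = 25.0 × (1.5745) = 39.36 mV

39.4 mV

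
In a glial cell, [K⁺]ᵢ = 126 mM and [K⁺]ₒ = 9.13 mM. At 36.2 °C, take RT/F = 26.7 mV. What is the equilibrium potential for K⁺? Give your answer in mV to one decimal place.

E = (26.7/z) · ln([K⁺]_out/[K⁺]_in) with z = +1.
= (26.7/1) · ln(9.13/126) = 26.70 · ln(0.07246)
= 26.70 · (-2.6247) = -70.08 mV

-70.1 mV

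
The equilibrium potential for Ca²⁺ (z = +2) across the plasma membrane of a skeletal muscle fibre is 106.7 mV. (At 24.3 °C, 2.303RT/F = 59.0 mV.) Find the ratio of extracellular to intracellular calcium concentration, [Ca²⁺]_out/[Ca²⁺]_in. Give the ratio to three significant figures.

log₁₀([out]/[in]) = E·z/(59.0) = 106.7 × 2 / 59.0 = 3.6169
[out]/[in] = 10^(3.6169) = 4140

4140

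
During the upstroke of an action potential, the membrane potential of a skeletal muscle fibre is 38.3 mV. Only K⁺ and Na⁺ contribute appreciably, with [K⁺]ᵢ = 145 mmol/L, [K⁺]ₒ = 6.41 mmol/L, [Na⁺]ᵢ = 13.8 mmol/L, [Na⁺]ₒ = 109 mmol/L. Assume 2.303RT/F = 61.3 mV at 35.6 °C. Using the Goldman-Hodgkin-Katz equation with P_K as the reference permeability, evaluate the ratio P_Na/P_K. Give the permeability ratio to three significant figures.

11.9

Let α = P_Na/P_K. GHK: Vm = 61.3·log₁₀[(Kₒ + α·Naₒ)/(Kᵢ + α·Naᵢ)].
10^(Vm/61.3) = 10^(38.3/61.3) = 4.215
So 4.215·(Kᵢ + α·Naᵢ) = Kₒ + α·Naₒ → α = (4.215·145.0 − 6.41) / (109.0 − 4.215·13.8)
α = (611.2 − 6.41) / (109.0 − 58.17) = 604.8/50.83 = 11.9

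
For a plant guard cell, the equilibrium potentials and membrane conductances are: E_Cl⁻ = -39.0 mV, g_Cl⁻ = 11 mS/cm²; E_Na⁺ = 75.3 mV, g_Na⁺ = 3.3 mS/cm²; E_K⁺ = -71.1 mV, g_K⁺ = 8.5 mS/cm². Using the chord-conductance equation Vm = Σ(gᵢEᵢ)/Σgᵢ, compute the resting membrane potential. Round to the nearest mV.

Σ gᵢEᵢ = 11·(-39.0) + 3.3·(75.3) + 8.5·(-71.1) = -784.86
Σ gᵢ = 11 + 3.3 + 8.5 = 22.8
Vm = -784.86 / 22.8 = -34.42 mV

-34 mV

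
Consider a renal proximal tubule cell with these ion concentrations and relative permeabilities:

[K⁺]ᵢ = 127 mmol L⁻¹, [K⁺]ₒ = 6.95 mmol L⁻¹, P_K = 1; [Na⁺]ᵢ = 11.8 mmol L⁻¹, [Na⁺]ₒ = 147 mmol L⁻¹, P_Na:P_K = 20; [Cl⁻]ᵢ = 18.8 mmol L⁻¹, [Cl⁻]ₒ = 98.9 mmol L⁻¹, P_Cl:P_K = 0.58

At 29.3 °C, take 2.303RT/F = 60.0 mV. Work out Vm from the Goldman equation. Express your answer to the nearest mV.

Vm = 60.0 · log₁₀[(Σ P·[cation]ₒ + Σ P·[anion]ᵢ) / (Σ P·[cation]ᵢ + Σ P·[anion]ₒ)]
Numerator = 1×6.95 + 20×147 + 0.58×18.8 = 2958
Denominator = 1×127 + 20×11.8 + 0.58×98.9 = 420.4
Vm = 60.0 · log₁₀(7.0364) = 60.0 × (0.8474) = 50.84 mV

51 mV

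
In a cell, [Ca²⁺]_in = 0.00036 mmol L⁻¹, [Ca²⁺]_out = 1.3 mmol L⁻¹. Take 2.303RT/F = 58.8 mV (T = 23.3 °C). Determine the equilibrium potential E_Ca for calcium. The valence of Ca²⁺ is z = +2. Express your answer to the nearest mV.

E = (58.8/z) · log₁₀([Ca²⁺]_out/[Ca²⁺]_in) with z = +2.
= (58.8/2) · log₁₀(1.3/0.00036) = 29.40 · log₁₀(3611)
= 29.40 · (3.5576) = 104.59 mV

105 mV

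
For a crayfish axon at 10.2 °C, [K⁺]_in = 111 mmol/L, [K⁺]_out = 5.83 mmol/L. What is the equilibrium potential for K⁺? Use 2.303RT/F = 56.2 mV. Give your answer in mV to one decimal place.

E = (56.2/z) · log₁₀([K⁺]_out/[K⁺]_in) with z = +1.
= (56.2/1) · log₁₀(5.83/111) = 56.20 · log₁₀(0.05252)
= 56.20 · (-1.2797) = -71.92 mV

-71.9 mV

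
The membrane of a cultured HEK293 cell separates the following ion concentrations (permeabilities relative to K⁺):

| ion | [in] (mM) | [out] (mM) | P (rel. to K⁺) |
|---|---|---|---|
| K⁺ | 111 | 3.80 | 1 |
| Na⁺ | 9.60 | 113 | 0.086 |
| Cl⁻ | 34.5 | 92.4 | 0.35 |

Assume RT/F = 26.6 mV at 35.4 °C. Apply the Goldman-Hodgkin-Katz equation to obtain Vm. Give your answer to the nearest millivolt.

Vm = 26.6 · ln[(Σ P·[cation]ₒ + Σ P·[anion]ᵢ) / (Σ P·[cation]ᵢ + Σ P·[anion]ₒ)]
Numerator = 1×3.80 + 0.086×113 + 0.35×34.5 = 25.59
Denominator = 1×111 + 0.086×9.60 + 0.35×92.4 = 144.2
Vm = 26.6 · ln(0.17753) = 26.6 × (-1.7286) = -45.98 mV

-46 mV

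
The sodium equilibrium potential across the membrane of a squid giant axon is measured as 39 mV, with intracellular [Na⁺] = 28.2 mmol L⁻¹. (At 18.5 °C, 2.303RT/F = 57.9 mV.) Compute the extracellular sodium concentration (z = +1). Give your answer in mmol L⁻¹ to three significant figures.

133 mmol L⁻¹

Nernst: E = (57.9/1) · log₁₀([out]/[in]), so log₁₀([out]/[in]) = 39.0 × 1 / 57.9 = 0.6736.
[out]/[in] = 10^(0.6736) = 4.716.
[out] = 4.716 × 28.2 = 133 mmol L⁻¹.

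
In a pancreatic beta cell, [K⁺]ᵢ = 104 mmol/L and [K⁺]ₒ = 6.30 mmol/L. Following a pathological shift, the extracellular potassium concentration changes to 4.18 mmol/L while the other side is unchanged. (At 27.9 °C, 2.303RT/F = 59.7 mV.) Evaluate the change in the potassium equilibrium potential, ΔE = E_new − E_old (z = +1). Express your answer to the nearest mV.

E_old = (59.7/1)·log₁₀(6.30/104) = -72.70 mV
E_new = (59.7/1)·log₁₀(4.18/104) = -83.33 mV
ΔE = -83.33 − (-72.70) = -10.64 mV

-11 mV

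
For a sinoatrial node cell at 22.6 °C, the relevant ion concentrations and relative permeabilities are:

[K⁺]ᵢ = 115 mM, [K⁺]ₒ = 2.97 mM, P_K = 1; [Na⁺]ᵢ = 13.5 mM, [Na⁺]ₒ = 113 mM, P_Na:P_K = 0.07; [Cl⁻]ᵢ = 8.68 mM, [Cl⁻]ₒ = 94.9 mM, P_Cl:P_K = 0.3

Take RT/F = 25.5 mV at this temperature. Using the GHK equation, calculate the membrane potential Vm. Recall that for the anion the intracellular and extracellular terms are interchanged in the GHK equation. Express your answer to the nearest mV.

Vm = 25.5 · ln[(Σ P·[cation]ₒ + Σ P·[anion]ᵢ) / (Σ P·[cation]ᵢ + Σ P·[anion]ₒ)]
Numerator = 1×2.97 + 0.07×113 + 0.3×8.68 = 13.48
Denominator = 1×115 + 0.07×13.5 + 0.3×94.9 = 144.4
Vm = 25.5 · ln(0.09337) = 25.5 × (-2.3712) = -60.47 mV

-60 mV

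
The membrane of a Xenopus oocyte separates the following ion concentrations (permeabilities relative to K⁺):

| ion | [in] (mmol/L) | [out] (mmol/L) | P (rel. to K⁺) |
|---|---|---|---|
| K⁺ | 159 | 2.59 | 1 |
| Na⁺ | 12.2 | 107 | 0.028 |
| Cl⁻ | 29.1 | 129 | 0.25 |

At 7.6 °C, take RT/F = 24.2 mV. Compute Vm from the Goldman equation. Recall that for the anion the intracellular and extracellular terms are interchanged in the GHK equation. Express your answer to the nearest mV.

-65 mV

Vm = 24.2 · ln[(Σ P·[cation]ₒ + Σ P·[anion]ᵢ) / (Σ P·[cation]ᵢ + Σ P·[anion]ₒ)]
Numerator = 1×2.59 + 0.028×107 + 0.25×29.1 = 12.86
Denominator = 1×159 + 0.028×12.2 + 0.25×129 = 191.6
Vm = 24.2 · ln(0.067127) = 24.2 × (-2.7012) = -65.37 mV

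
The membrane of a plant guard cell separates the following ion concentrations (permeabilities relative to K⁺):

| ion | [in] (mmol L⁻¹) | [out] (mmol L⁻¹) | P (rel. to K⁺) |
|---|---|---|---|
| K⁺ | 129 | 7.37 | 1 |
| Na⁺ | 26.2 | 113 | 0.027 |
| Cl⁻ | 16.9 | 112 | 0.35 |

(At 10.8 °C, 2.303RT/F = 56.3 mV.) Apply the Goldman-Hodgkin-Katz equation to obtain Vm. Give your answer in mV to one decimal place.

-57.1 mV

Vm = 56.3 · log₁₀[(Σ P·[cation]ₒ + Σ P·[anion]ᵢ) / (Σ P·[cation]ᵢ + Σ P·[anion]ₒ)]
Numerator = 1×7.37 + 0.027×113 + 0.35×16.9 = 16.34
Denominator = 1×129 + 0.027×26.2 + 0.35×112 = 168.9
Vm = 56.3 · log₁₀(0.096716) = 56.3 × (-1.0145) = -57.12 mV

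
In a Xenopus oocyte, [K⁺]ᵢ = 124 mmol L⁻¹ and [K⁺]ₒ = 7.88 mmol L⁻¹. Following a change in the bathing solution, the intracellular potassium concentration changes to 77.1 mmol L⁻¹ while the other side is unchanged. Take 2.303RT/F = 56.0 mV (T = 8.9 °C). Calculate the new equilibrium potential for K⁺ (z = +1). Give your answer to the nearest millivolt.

After the shift: [K⁺]_out = 7.88, [K⁺]_in = 77.1 mmol L⁻¹.
E_new = (56.0/1)·log₁₀(7.88/77.1) = 56.00 · (-0.9905) = -55.47 mV

-55 mV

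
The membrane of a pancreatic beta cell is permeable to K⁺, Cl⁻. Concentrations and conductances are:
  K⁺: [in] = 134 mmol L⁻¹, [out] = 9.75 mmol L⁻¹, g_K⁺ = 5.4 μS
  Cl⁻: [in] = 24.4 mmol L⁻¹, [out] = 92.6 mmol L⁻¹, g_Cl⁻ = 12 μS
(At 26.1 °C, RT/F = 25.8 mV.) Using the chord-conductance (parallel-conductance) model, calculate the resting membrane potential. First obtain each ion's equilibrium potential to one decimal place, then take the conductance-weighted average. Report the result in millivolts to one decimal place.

E_K⁺ = (25.8/1)·ln(9.75/134) = -67.6 mV
E_Cl⁻ = (25.8/-1)·ln(92.6/24.4) = -34.4 mV
Vm = (Σ gᵢEᵢ)/(Σ gᵢ) = (5.4·-67.6 + 12·-34.4) / (5.4 + 12)
= -777.84 / 17.4 = -44.70 mV

-44.7 mV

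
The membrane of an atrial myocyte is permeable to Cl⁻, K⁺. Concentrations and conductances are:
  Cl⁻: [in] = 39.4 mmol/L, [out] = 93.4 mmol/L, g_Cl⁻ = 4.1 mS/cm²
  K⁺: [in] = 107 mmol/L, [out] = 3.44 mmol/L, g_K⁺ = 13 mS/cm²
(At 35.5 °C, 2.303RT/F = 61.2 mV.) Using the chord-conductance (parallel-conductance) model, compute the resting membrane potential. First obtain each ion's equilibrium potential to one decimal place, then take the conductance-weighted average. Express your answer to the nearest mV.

E_Cl⁻ = (61.2/-1)·log₁₀(93.4/39.4) = -22.9 mV
E_K⁺ = (61.2/1)·log₁₀(3.44/107) = -91.4 mV
Vm = (Σ gᵢEᵢ)/(Σ gᵢ) = (4.1·-22.9 + 13·-91.4) / (4.1 + 13)
= -1282.09 / 17.1 = -74.98 mV

-75 mV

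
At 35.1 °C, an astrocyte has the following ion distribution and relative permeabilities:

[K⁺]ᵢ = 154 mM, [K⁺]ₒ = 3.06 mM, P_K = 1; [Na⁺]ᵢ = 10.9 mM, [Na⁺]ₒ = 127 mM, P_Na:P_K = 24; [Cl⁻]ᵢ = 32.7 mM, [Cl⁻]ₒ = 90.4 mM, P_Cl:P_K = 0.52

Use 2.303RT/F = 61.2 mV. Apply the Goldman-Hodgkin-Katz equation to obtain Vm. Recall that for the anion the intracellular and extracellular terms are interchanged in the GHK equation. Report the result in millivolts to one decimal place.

Vm = 61.2 · log₁₀[(Σ P·[cation]ₒ + Σ P·[anion]ᵢ) / (Σ P·[cation]ᵢ + Σ P·[anion]ₒ)]
Numerator = 1×3.06 + 24×127 + 0.52×32.7 = 3068
Denominator = 1×154 + 24×10.9 + 0.52×90.4 = 462.6
Vm = 61.2 · log₁₀(6.6321) = 61.2 × (0.8217) = 50.29 mV

50.3 mV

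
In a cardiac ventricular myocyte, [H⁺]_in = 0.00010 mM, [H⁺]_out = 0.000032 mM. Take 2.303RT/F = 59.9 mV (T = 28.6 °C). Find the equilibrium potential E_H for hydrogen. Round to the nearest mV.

-30 mV

E = (59.9/z) · log₁₀([H⁺]_out/[H⁺]_in) with z = +1.
= (59.9/1) · log₁₀(0.000032/0.00010) = 59.90 · log₁₀(0.32)
= 59.90 · (-0.4949) = -29.64 mV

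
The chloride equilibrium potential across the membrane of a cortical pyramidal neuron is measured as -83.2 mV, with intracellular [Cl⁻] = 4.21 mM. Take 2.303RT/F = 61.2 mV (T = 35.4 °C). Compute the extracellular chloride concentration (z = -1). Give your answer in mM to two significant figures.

96 mM

Nernst: E = (61.2/-1) · log₁₀([out]/[in]), so log₁₀([out]/[in]) = -83.2 × -1 / 61.2 = 1.3595.
[out]/[in] = 10^(1.3595) = 22.88.
[out] = 22.88 × 4.21 = 96.33 mM.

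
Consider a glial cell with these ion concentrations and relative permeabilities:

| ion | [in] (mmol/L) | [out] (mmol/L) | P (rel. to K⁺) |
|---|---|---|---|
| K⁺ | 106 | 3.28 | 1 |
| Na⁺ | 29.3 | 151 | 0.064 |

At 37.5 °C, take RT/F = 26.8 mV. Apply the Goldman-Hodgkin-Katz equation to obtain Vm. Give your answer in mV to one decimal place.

-56.8 mV

Vm = 26.8 · ln[(Σ P·[cation]ₒ + Σ P·[anion]ᵢ) / (Σ P·[cation]ᵢ + Σ P·[anion]ₒ)]
Numerator = 1×3.28 + 0.064×151 = 12.94
Denominator = 1×106 + 0.064×29.3 = 107.9
Vm = 26.8 · ln(0.11999) = 26.8 × (-2.1203) = -56.83 mV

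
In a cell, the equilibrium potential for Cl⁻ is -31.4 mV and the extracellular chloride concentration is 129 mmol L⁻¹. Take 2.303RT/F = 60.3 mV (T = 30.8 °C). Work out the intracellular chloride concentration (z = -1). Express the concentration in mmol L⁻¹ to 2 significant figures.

Nernst: E = (60.3/-1) · log₁₀([out]/[in]), so log₁₀([out]/[in]) = -31.4 × -1 / 60.3 = 0.5207.
[out]/[in] = 10^(0.5207) = 3.317.
[in] = 129 / 3.317 = 38.89 mmol L⁻¹.

39 mmol L⁻¹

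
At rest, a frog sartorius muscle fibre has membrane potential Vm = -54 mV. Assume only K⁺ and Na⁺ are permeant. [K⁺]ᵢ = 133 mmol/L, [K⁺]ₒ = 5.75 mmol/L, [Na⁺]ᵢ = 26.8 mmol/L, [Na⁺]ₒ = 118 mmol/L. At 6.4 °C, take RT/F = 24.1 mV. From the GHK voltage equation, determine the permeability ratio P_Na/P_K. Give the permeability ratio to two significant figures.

Let α = P_Na/P_K. GHK: Vm = 24.1·ln[(Kₒ + α·Naₒ)/(Kᵢ + α·Naᵢ)].
e^(Vm/24.1) = e^(-54.0/24.1) = 0.10639
So 0.10639·(Kᵢ + α·Naᵢ) = Kₒ + α·Naₒ → α = (0.10639·133.0 − 5.75) / (118.0 − 0.10639·26.8)
α = (14.15 − 5.75) / (118.0 − 2.851) = 8.4/115.1 = 0.07295

0.073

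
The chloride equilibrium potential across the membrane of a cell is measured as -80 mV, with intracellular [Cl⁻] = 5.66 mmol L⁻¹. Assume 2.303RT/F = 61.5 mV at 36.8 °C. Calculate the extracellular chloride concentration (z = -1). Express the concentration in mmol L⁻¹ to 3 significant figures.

Nernst: E = (61.5/-1) · log₁₀([out]/[in]), so log₁₀([out]/[in]) = -80.0 × -1 / 61.5 = 1.3008.
[out]/[in] = 10^(1.3008) = 19.99.
[out] = 19.99 × 5.66 = 113.1 mmol L⁻¹.

113 mmol L⁻¹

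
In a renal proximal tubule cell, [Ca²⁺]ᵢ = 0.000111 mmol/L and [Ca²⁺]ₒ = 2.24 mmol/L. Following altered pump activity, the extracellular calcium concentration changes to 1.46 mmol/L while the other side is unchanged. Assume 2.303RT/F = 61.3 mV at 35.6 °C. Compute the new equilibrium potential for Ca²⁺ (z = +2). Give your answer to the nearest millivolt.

126 mV

After the shift: [Ca²⁺]_out = 1.46, [Ca²⁺]_in = 0.000111 mmol/L.
E_new = (61.3/2)·log₁₀(1.46/0.000111) = 30.65 · (4.1190) = 126.25 mV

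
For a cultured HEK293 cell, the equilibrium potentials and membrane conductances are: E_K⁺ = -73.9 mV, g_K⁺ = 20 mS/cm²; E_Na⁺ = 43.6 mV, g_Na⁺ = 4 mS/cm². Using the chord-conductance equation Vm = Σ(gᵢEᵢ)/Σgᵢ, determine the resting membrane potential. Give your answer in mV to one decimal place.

Σ gᵢEᵢ = 20·(-73.9) + 4·(43.6) = -1303.60
Σ gᵢ = 20 + 4 = 24
Vm = -1303.60 / 24 = -54.32 mV

-54.3 mV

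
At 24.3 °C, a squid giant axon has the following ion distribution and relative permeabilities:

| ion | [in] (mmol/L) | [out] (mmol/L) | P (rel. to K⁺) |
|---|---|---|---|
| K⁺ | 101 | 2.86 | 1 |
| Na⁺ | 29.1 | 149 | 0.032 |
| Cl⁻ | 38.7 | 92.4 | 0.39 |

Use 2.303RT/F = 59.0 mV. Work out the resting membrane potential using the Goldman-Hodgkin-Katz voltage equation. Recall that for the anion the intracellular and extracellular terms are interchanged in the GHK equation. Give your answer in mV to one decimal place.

-46.2 mV

Vm = 59.0 · log₁₀[(Σ P·[cation]ₒ + Σ P·[anion]ᵢ) / (Σ P·[cation]ᵢ + Σ P·[anion]ₒ)]
Numerator = 1×2.86 + 0.032×149 + 0.39×38.7 = 22.72
Denominator = 1×101 + 0.032×29.1 + 0.39×92.4 = 138
Vm = 59.0 · log₁₀(0.16468) = 59.0 × (-0.7833) = -46.22 mV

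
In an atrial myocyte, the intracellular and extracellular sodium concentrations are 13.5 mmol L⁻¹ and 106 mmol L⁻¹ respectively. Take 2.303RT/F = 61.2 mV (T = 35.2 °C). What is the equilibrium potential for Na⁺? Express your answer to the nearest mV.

E = (61.2/z) · log₁₀([Na⁺]_out/[Na⁺]_in) with z = +1.
= (61.2/1) · log₁₀(106/13.5) = 61.20 · log₁₀(7.852)
= 61.20 · (0.8950) = 54.77 mV

55 mV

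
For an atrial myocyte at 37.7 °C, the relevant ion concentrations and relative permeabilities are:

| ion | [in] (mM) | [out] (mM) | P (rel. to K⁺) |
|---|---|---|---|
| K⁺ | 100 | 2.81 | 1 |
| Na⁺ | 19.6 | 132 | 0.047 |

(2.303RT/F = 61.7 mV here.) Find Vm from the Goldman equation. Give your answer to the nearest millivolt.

Vm = 61.7 · log₁₀[(Σ P·[cation]ₒ + Σ P·[anion]ᵢ) / (Σ P·[cation]ᵢ + Σ P·[anion]ₒ)]
Numerator = 1×2.81 + 0.047×132 = 9.014
Denominator = 1×100 + 0.047×19.6 = 100.9
Vm = 61.7 · log₁₀(0.089317) = 61.7 × (-1.0491) = -64.73 mV

-65 mV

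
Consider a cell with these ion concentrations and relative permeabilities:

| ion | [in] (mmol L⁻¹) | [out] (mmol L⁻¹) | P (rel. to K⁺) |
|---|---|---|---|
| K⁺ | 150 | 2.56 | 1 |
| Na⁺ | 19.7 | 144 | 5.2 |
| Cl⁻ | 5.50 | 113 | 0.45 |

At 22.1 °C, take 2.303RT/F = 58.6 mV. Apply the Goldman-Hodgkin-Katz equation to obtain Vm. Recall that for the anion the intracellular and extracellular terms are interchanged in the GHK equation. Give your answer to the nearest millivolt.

23 mV

Vm = 58.6 · log₁₀[(Σ P·[cation]ₒ + Σ P·[anion]ᵢ) / (Σ P·[cation]ᵢ + Σ P·[anion]ₒ)]
Numerator = 1×2.56 + 5.2×144 + 0.45×5.50 = 753.8
Denominator = 1×150 + 5.2×19.7 + 0.45×113 = 303.3
Vm = 58.6 · log₁₀(2.4855) = 58.6 × (0.3954) = 23.17 mV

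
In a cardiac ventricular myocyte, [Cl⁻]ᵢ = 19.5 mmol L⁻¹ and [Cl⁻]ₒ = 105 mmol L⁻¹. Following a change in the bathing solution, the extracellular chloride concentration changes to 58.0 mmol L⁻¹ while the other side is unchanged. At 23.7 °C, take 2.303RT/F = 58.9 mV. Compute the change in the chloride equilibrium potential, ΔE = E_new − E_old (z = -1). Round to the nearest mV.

15 mV

E_old = (58.9/-1)·log₁₀(105/19.5) = -43.07 mV
E_new = (58.9/-1)·log₁₀(58.0/19.5) = -27.88 mV
ΔE = -27.88 − (-43.07) = 15.18 mV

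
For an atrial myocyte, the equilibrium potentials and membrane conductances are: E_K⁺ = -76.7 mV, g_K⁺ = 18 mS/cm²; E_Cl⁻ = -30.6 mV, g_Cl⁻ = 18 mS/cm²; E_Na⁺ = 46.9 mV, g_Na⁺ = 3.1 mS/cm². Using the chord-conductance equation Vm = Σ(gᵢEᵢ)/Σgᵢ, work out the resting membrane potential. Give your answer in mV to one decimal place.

Σ gᵢEᵢ = 18·(-76.7) + 18·(-30.6) + 3.1·(46.9) = -1786.01
Σ gᵢ = 18 + 18 + 3.1 = 39.1
Vm = -1786.01 / 39.1 = -45.68 mV

-45.7 mV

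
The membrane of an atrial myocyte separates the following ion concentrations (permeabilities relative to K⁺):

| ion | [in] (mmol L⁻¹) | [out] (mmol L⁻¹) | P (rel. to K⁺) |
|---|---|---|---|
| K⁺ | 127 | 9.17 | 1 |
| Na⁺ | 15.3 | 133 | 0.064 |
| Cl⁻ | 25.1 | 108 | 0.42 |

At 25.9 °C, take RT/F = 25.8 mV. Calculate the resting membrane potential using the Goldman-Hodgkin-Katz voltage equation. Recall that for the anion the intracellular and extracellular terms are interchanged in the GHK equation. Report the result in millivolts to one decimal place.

Vm = 25.8 · ln[(Σ P·[cation]ₒ + Σ P·[anion]ᵢ) / (Σ P·[cation]ᵢ + Σ P·[anion]ₒ)]
Numerator = 1×9.17 + 0.064×133 + 0.42×25.1 = 28.22
Denominator = 1×127 + 0.064×15.3 + 0.42×108 = 173.3
Vm = 25.8 · ln(0.16283) = 25.8 × (-1.8151) = -46.83 mV

-46.8 mV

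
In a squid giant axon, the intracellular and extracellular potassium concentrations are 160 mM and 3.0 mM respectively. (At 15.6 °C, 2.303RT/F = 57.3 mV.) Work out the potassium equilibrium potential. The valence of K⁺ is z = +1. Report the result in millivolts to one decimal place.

-99.0 mV

E = (57.3/z) · log₁₀([K⁺]_out/[K⁺]_in) with z = +1.
= (57.3/1) · log₁₀(3.0/160) = 57.30 · log₁₀(0.01875)
= 57.30 · (-1.7270) = -98.96 mV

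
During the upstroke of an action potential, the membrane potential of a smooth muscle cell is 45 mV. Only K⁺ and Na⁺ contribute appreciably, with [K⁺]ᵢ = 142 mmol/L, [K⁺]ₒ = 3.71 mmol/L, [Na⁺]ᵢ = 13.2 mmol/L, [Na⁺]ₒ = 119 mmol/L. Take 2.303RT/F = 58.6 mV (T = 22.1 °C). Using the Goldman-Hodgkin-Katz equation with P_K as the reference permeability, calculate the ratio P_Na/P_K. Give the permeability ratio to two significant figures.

20

Let α = P_Na/P_K. GHK: Vm = 58.6·log₁₀[(Kₒ + α·Naₒ)/(Kᵢ + α·Naᵢ)].
10^(Vm/58.6) = 10^(45.0/58.6) = 5.8603
So 5.8603·(Kᵢ + α·Naᵢ) = Kₒ + α·Naₒ → α = (5.8603·142.0 − 3.71) / (119.0 − 5.8603·13.2)
α = (832.2 − 3.71) / (119.0 − 77.36) = 828.4/41.64 = 19.89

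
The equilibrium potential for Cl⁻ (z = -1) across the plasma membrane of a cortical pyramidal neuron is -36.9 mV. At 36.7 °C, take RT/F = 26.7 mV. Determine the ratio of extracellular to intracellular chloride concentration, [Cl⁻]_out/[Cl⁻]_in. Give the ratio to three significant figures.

ln([out]/[in]) = E·z/(26.7) = -36.9 × -1 / 26.7 = 1.3820
[out]/[in] = e^(1.3820) = 3.983

3.98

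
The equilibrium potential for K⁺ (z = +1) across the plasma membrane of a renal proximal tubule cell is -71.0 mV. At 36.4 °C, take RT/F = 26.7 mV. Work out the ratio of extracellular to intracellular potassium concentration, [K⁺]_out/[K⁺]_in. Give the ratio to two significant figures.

ln([out]/[in]) = E·z/(26.7) = -71.0 × 1 / 26.7 = -2.6592
[out]/[in] = e^(-2.6592) = 0.07001

0.070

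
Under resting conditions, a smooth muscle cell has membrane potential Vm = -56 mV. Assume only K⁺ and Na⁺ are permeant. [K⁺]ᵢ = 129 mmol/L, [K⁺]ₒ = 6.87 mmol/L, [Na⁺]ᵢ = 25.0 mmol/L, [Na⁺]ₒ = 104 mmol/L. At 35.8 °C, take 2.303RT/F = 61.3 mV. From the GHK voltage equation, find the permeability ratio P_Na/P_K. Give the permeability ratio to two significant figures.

Let α = P_Na/P_K. GHK: Vm = 61.3·log₁₀[(Kₒ + α·Naₒ)/(Kᵢ + α·Naᵢ)].
10^(Vm/61.3) = 10^(-56.0/61.3) = 0.12203
So 0.12203·(Kᵢ + α·Naᵢ) = Kₒ + α·Naₒ → α = (0.12203·129.0 − 6.87) / (104.0 − 0.12203·25.0)
α = (15.74 − 6.87) / (104.0 − 3.051) = 8.872/100.9 = 0.08788

0.088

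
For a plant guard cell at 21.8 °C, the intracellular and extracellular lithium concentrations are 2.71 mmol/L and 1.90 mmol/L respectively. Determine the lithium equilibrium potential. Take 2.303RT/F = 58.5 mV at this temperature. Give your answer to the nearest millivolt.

-9 mV

E = (58.5/z) · log₁₀([Li⁺]_out/[Li⁺]_in) with z = +1.
= (58.5/1) · log₁₀(1.90/2.71) = 58.50 · log₁₀(0.7011)
= 58.50 · (-0.1542) = -9.02 mV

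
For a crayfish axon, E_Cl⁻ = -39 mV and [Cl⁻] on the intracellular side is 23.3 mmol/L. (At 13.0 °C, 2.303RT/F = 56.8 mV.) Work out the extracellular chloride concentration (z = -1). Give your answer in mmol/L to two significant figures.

Nernst: E = (56.8/-1) · log₁₀([out]/[in]), so log₁₀([out]/[in]) = -39.0 × -1 / 56.8 = 0.6866.
[out]/[in] = 10^(0.6866) = 4.86.
[out] = 4.86 × 23.3 = 113.2 mmol/L.

110 mmol/L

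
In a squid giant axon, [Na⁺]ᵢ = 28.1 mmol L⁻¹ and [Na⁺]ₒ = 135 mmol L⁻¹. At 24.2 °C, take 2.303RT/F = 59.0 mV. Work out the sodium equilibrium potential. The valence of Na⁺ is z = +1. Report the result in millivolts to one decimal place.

40.2 mV

E = (59.0/z) · log₁₀([Na⁺]_out/[Na⁺]_in) with z = +1.
= (59.0/1) · log₁₀(135/28.1) = 59.00 · log₁₀(4.804)
= 59.00 · (0.6816) = 40.22 mV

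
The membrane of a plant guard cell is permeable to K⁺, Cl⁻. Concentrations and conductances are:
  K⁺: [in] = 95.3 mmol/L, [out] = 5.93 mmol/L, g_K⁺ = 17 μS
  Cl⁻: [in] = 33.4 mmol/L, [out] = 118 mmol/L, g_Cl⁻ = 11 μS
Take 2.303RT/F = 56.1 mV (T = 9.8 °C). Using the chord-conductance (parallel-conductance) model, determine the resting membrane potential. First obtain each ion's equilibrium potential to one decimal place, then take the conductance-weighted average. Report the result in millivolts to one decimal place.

E_K⁺ = (56.1/1)·log₁₀(5.93/95.3) = -67.7 mV
E_Cl⁻ = (56.1/-1)·log₁₀(118/33.4) = -30.8 mV
Vm = (Σ gᵢEᵢ)/(Σ gᵢ) = (17·-67.7 + 11·-30.8) / (17 + 11)
= -1489.70 / 28 = -53.20 mV

-53.2 mV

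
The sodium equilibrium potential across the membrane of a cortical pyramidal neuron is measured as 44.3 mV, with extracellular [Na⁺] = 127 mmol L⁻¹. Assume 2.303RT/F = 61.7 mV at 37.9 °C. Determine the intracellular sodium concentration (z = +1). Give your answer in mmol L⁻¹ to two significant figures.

Nernst: E = (61.7/1) · log₁₀([out]/[in]), so log₁₀([out]/[in]) = 44.3 × 1 / 61.7 = 0.7180.
[out]/[in] = 10^(0.7180) = 5.224.
[in] = 127 / 5.224 = 24.31 mmol L⁻¹.

24 mmol L⁻¹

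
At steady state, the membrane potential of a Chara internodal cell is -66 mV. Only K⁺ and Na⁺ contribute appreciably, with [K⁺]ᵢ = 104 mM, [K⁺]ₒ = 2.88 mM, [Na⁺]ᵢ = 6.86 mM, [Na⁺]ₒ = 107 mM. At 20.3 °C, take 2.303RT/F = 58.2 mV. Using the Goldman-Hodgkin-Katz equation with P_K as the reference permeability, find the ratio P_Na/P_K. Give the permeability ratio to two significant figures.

0.045

Let α = P_Na/P_K. GHK: Vm = 58.2·log₁₀[(Kₒ + α·Naₒ)/(Kᵢ + α·Naᵢ)].
10^(Vm/58.2) = 10^(-66.0/58.2) = 0.073448
So 0.073448·(Kᵢ + α·Naᵢ) = Kₒ + α·Naₒ → α = (0.073448·104.0 − 2.88) / (107.0 − 0.073448·6.86)
α = (7.639 − 2.88) / (107.0 − 0.5039) = 4.759/106.5 = 0.04468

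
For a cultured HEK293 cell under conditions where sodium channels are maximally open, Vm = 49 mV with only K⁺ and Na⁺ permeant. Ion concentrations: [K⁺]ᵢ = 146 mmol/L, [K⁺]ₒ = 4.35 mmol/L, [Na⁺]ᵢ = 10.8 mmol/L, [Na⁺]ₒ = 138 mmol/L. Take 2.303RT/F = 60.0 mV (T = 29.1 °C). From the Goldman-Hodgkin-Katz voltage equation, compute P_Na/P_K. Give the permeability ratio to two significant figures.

Let α = P_Na/P_K. GHK: Vm = 60.0·log₁₀[(Kₒ + α·Naₒ)/(Kᵢ + α·Naᵢ)].
10^(Vm/60.0) = 10^(49.0/60.0) = 6.5564
So 6.5564·(Kᵢ + α·Naᵢ) = Kₒ + α·Naₒ → α = (6.5564·146.0 − 4.35) / (138.0 − 6.5564·10.8)
α = (957.2 − 4.35) / (138.0 − 70.81) = 952.9/67.19 = 14.18

14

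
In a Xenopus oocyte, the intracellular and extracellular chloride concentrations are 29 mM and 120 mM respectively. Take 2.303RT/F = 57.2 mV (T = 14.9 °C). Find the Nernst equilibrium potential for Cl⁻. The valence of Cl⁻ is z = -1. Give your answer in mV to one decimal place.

E = (57.2/z) · log₁₀([Cl⁻]_out/[Cl⁻]_in) with z = -1.
For an anion, dividing by z = -1 reverses the sign.
= (57.2/-1) · log₁₀(120/29) = -57.20 · log₁₀(4.138)
= -57.20 · (0.6168) = -35.28 mV

-35.3 mV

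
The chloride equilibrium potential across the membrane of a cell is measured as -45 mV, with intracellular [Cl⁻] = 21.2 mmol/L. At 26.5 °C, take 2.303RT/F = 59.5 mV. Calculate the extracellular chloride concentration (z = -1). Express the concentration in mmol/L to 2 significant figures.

120 mmol/L

Nernst: E = (59.5/-1) · log₁₀([out]/[in]), so log₁₀([out]/[in]) = -45.0 × -1 / 59.5 = 0.7563.
[out]/[in] = 10^(0.7563) = 5.706.
[out] = 5.706 × 21.2 = 121 mmol/L.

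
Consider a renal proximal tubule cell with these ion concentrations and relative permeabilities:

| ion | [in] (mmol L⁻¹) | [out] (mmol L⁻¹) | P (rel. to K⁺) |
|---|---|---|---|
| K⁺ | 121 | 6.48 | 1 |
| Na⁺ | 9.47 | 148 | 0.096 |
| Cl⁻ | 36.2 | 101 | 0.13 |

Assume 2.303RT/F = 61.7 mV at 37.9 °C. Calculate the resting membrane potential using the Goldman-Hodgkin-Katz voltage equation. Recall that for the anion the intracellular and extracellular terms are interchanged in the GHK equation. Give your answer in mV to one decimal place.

-44.8 mV

Vm = 61.7 · log₁₀[(Σ P·[cation]ₒ + Σ P·[anion]ᵢ) / (Σ P·[cation]ᵢ + Σ P·[anion]ₒ)]
Numerator = 1×6.48 + 0.096×148 + 0.13×36.2 = 25.39
Denominator = 1×121 + 0.096×9.47 + 0.13×101 = 135
Vm = 61.7 · log₁₀(0.18805) = 61.7 × (-0.7257) = -44.78 mV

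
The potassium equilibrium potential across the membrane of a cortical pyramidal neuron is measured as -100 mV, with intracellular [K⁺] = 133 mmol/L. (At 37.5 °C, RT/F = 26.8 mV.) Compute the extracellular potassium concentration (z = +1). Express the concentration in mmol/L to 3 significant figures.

Nernst: E = (26.8/1) · ln([out]/[in]), so ln([out]/[in]) = -100.0 × 1 / 26.8 = -3.7313.
[out]/[in] = e^(-3.7313) = 0.02396.
[out] = 0.02396 × 133 = 3.187 mmol/L.

3.19 mmol/L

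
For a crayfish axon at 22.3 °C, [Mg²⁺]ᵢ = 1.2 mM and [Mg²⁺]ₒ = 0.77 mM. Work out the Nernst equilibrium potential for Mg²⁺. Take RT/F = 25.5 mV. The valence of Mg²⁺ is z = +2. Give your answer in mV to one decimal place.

E = (25.5/z) · ln([Mg²⁺]_out/[Mg²⁺]_in) with z = +2.
= (25.5/2) · ln(0.77/1.2) = 12.75 · ln(0.6417)
= 12.75 · (-0.4437) = -5.66 mV

-5.7 mV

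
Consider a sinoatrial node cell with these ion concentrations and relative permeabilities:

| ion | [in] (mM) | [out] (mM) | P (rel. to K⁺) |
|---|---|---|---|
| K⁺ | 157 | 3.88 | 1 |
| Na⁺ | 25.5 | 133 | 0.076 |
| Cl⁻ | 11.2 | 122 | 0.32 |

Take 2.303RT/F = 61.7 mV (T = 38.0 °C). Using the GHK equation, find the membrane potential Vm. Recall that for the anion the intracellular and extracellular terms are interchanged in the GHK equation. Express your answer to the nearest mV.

-65 mV

Vm = 61.7 · log₁₀[(Σ P·[cation]ₒ + Σ P·[anion]ᵢ) / (Σ P·[cation]ᵢ + Σ P·[anion]ₒ)]
Numerator = 1×3.88 + 0.076×133 + 0.32×11.2 = 17.57
Denominator = 1×157 + 0.076×25.5 + 0.32×122 = 198
Vm = 61.7 · log₁₀(0.088757) = 61.7 × (-1.0518) = -64.90 mV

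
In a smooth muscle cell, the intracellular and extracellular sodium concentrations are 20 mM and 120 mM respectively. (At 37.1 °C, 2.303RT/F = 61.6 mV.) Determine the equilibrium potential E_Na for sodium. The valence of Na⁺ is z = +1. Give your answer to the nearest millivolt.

48 mV

E = (61.6/z) · log₁₀([Na⁺]_out/[Na⁺]_in) with z = +1.
= (61.6/1) · log₁₀(120/20) = 61.60 · log₁₀(6)
= 61.60 · (0.7782) = 47.93 mV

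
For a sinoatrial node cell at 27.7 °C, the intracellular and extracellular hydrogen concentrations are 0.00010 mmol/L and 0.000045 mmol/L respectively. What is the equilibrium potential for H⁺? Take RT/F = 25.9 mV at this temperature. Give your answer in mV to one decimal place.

-20.7 mV

E = (25.9/z) · ln([H⁺]_out/[H⁺]_in) with z = +1.
= (25.9/1) · ln(0.000045/0.00010) = 25.90 · ln(0.45)
= 25.90 · (-0.7985) = -20.68 mV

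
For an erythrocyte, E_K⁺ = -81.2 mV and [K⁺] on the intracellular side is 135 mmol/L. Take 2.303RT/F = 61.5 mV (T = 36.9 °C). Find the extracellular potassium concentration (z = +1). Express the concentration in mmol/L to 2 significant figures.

Nernst: E = (61.5/1) · log₁₀([out]/[in]), so log₁₀([out]/[in]) = -81.2 × 1 / 61.5 = -1.3203.
[out]/[in] = 10^(-1.3203) = 0.04783.
[out] = 0.04783 × 135 = 6.457 mmol/L.

6.5 mmol/L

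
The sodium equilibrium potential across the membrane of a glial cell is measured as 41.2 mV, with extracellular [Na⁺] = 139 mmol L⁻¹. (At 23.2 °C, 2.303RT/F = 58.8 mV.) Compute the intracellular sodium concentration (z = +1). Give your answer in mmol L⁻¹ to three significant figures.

27.7 mmol L⁻¹

Nernst: E = (58.8/1) · log₁₀([out]/[in]), so log₁₀([out]/[in]) = 41.2 × 1 / 58.8 = 0.7007.
[out]/[in] = 10^(0.7007) = 5.02.
[in] = 139 / 5.02 = 27.69 mmol L⁻¹.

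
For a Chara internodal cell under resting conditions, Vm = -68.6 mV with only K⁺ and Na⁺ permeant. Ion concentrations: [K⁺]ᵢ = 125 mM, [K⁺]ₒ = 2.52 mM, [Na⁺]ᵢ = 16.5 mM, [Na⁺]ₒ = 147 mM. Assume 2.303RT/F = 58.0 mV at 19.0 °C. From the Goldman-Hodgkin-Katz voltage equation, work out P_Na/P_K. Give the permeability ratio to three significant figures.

Let α = P_Na/P_K. GHK: Vm = 58.0·log₁₀[(Kₒ + α·Naₒ)/(Kᵢ + α·Naᵢ)].
10^(Vm/58.0) = 10^(-68.6/58.0) = 0.065651
So 0.065651·(Kᵢ + α·Naᵢ) = Kₒ + α·Naₒ → α = (0.065651·125.0 − 2.52) / (147.0 − 0.065651·16.5)
α = (8.206 − 2.52) / (147.0 − 1.083) = 5.686/145.9 = 0.03897

0.0390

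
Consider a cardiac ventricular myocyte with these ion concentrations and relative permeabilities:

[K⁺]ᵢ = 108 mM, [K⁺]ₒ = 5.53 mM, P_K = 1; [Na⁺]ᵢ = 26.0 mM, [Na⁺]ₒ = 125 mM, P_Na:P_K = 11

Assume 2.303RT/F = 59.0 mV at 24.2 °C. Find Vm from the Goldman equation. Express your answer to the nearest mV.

Vm = 59.0 · log₁₀[(Σ P·[cation]ₒ + Σ P·[anion]ᵢ) / (Σ P·[cation]ᵢ + Σ P·[anion]ₒ)]
Numerator = 1×5.53 + 11×125 = 1381
Denominator = 1×108 + 11×26.0 = 394
Vm = 59.0 · log₁₀(3.5039) = 59.0 × (0.5445) = 32.13 mV

32 mV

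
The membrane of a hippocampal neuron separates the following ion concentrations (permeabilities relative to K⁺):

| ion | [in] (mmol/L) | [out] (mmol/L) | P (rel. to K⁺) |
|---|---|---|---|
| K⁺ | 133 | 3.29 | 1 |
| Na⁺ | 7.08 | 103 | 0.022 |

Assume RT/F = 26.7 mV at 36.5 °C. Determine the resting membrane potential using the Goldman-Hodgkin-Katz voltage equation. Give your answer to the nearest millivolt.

-85 mV

Vm = 26.7 · ln[(Σ P·[cation]ₒ + Σ P·[anion]ᵢ) / (Σ P·[cation]ᵢ + Σ P·[anion]ₒ)]
Numerator = 1×3.29 + 0.022×103 = 5.556
Denominator = 1×133 + 0.022×7.08 = 133.2
Vm = 26.7 · ln(0.041726) = 26.7 × (-3.1766) = -84.82 mV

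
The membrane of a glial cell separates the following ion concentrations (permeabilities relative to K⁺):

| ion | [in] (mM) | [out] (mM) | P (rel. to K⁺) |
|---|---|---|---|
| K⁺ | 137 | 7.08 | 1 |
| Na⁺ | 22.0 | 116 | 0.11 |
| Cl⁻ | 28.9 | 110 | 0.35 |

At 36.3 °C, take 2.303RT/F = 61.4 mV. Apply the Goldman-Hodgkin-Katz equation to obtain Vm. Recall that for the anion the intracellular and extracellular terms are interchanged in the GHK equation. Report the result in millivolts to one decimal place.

-47.5 mV

Vm = 61.4 · log₁₀[(Σ P·[cation]ₒ + Σ P·[anion]ᵢ) / (Σ P·[cation]ᵢ + Σ P·[anion]ₒ)]
Numerator = 1×7.08 + 0.11×116 + 0.35×28.9 = 29.95
Denominator = 1×137 + 0.11×22.0 + 0.35×110 = 177.9
Vm = 61.4 · log₁₀(0.16836) = 61.4 × (-0.7738) = -47.51 mV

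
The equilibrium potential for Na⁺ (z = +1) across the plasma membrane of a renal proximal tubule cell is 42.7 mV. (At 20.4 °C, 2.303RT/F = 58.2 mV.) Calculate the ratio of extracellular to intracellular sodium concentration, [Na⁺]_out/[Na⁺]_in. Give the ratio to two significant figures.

5.4

log₁₀([out]/[in]) = E·z/(58.2) = 42.7 × 1 / 58.2 = 0.7337
[out]/[in] = 10^(0.7337) = 5.416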